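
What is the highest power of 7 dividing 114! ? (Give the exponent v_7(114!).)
v_7(114!) = 18

Legendre's formula: v_p(n!) = Σ_{k ≥ 1} ⌊n / p^k⌋. For p = 7, n = 114, the terms are:
  ⌊114/7^1⌋ = ⌊114/7⌋ = 16
  ⌊114/7^2⌋ = ⌊114/49⌋ = 2
(the next term ⌊114/7^3⌋ = 0, terminating the sum). Summing: v_7(114!) = 16 + 2 = 18.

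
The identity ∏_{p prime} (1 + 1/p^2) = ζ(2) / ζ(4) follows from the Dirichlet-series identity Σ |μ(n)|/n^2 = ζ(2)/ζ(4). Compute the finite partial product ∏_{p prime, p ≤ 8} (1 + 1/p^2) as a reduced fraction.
∏ = 650/441

The primes p ≤ 8 are [2, 3, 5, 7]. For each, (1 + 1/p^2) = (p^2 + 1)/p^2. Multiplying these fractions over p ∈ [2, 3, 5, 7] gives 650/441. (In the limit P → ∞ this tends to ζ(2)/ζ(4).)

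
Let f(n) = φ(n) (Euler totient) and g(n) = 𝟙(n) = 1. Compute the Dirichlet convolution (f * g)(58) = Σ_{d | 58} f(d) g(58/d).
(φ * 𝟙)(58) = 58

Divisors of 58: [1, 2, 29, 58]. For each d | 58:
  d = 1: φ(1) · 𝟙(58/1) = 1 · 1 = 1
  d = 2: φ(2) · 𝟙(58/2) = 1 · 1 = 1
  d = 29: φ(29) · 𝟙(58/29) = 28 · 1 = 28
  d = 58: φ(58) · 𝟙(58/58) = 28 · 1 = 28
Summing: (φ * 𝟙)(58) = 1 + 1 + 28 + 28 = 58.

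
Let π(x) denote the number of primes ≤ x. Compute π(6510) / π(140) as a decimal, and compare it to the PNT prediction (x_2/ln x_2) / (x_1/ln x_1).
π(6510)/π(140) = 842/34 ≈ 24.7647;  PNT prediction ≈ 26.1683.

π(140) = 34 and π(6510) = 842, so π(6510)/π(140) ≈ 24.7647. The PNT-predicted ratio is (6510/ln(6510)) / (140/ln(140)) ≈ 26.1683. The two agree to within a few percent, as expected.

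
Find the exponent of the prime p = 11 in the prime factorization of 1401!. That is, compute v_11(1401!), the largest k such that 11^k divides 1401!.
v_11(1401!) = 139

Legendre's formula: v_p(n!) = Σ_{k ≥ 1} ⌊n / p^k⌋. For p = 11, n = 1401, the terms are:
  ⌊1401/11^1⌋ = ⌊1401/11⌋ = 127
  ⌊1401/11^2⌋ = ⌊1401/121⌋ = 11
  ⌊1401/11^3⌋ = ⌊1401/1331⌋ = 1
(the next term ⌊1401/11^4⌋ = 0, terminating the sum). Summing: v_11(1401!) = 127 + 11 + 1 = 139.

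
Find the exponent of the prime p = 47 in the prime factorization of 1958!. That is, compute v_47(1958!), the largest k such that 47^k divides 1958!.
v_47(1958!) = 41

Legendre's formula: v_p(n!) = Σ_{k ≥ 1} ⌊n / p^k⌋. For p = 47, n = 1958, the terms are:
  ⌊1958/47^1⌋ = ⌊1958/47⌋ = 41
(the next term ⌊1958/47^2⌋ = 0, terminating the sum). Summing: v_47(1958!) = 41 = 41.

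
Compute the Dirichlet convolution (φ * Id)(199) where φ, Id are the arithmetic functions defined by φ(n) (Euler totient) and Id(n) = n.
(φ * Id)(199) = 397

Divisors of 199: [1, 199]. For each d | 199:
  d = 1: φ(1) · Id(199/1) = 1 · 199 = 199
  d = 199: φ(199) · Id(199/199) = 198 · 1 = 198
Summing: (φ * Id)(199) = 199 + 198 = 397.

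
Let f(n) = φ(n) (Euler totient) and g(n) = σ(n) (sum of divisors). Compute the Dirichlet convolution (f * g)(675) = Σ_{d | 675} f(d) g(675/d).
(φ * σ)(675) = 8100

Divisors of 675: [1, 3, 5, 9, 15, 25, 27, 45, 75, 135, 225, 675]. For each d | 675:
  d = 1: φ(1) · σ(675/1) = 1 · 1240 = 1240
  d = 3: φ(3) · σ(675/3) = 2 · 403 = 806
  d = 5: φ(5) · σ(675/5) = 4 · 240 = 960
  d = 9: φ(9) · σ(675/9) = 6 · 124 = 744
  d = 15: φ(15) · σ(675/15) = 8 · 78 = 624
  d = 25: φ(25) · σ(675/25) = 20 · 40 = 800
  d = 27: φ(27) · σ(675/27) = 18 · 31 = 558
  d = 45: φ(45) · σ(675/45) = 24 · 24 = 576
  d = 75: φ(75) · σ(675/75) = 40 · 13 = 520
  d = 135: φ(135) · σ(675/135) = 72 · 6 = 432
  d = 225: φ(225) · σ(675/225) = 120 · 4 = 480
  d = 675: φ(675) · σ(675/675) = 360 · 1 = 360
Summing: (φ * σ)(675) = 1240 + 806 + 960 + 744 + 624 + 800 + 558 + 576 + 520 + 432 + 480 + 360 = 8100.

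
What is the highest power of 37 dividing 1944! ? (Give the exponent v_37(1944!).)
v_37(1944!) = 53

Legendre's formula: v_p(n!) = Σ_{k ≥ 1} ⌊n / p^k⌋. For p = 37, n = 1944, the terms are:
  ⌊1944/37^1⌋ = ⌊1944/37⌋ = 52
  ⌊1944/37^2⌋ = ⌊1944/1369⌋ = 1
(the next term ⌊1944/37^3⌋ = 0, terminating the sum). Summing: v_37(1944!) = 52 + 1 = 53.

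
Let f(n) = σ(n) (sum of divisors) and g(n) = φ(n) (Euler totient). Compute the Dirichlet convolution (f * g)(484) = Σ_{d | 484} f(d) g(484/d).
(σ * φ)(484) = 4356

Divisors of 484: [1, 2, 4, 11, 22, 44, 121, 242, 484]. For each d | 484:
  d = 1: σ(1) · φ(484/1) = 1 · 220 = 220
  d = 2: σ(2) · φ(484/2) = 3 · 110 = 330
  d = 4: σ(4) · φ(484/4) = 7 · 110 = 770
  d = 11: σ(11) · φ(484/11) = 12 · 20 = 240
  d = 22: σ(22) · φ(484/22) = 36 · 10 = 360
  d = 44: σ(44) · φ(484/44) = 84 · 10 = 840
  d = 121: σ(121) · φ(484/121) = 133 · 2 = 266
  d = 242: σ(242) · φ(484/242) = 399 · 1 = 399
  d = 484: σ(484) · φ(484/484) = 931 · 1 = 931
Summing: (σ * φ)(484) = 220 + 330 + 770 + 240 + 360 + 840 + 266 + 399 + 931 = 4356.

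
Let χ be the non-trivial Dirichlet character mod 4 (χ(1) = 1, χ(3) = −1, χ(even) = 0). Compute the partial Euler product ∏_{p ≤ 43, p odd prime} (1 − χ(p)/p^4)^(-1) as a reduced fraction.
∏ = 86895436242675250318069981336761703653427013/87866829265048200003921257481906011724840960

The odd primes p ≤ 43 are [3, 5, 7, 11, 13, 17, 19, 23, 29, 31, 37, 41, 43]. For each, χ(p) = 1 if p ≡ 1 mod 4, χ(p) = −1 if p ≡ 3 mod 4. Taking (1 − χ(p)/p^4)^(-1) = p^4/(p^4 − χ(p)): (1 − (-1)/3^4)^(-1) · (1 − (1)/5^4)^(-1) · (1 − (-1)/7^4)^(-1) · (1 − (-1)/11^4)^(-1) · (1 − (1)/13^4)^(-1) · (1 − (1)/17^4)^(-1) · (1 − (-1)/19^4)^(-1) · (1 − (-1)/23^4)^(-1) · (1 − (1)/29^4)^(-1) · (1 − (-1)/31^4)^(-1) · (1 − (1)/37^4)^(-1) · (1 − (1)/41^4)^(-1) · (1 − (-1)/43^4)^(-1) = 86895436242675250318069981336761703653427013/87866829265048200003921257481906011724840960.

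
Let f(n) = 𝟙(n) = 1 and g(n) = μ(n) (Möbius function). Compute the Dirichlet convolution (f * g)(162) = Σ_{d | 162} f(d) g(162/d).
(𝟙 * μ)(162) = 0

Divisors of 162: [1, 2, 3, 6, 9, 18, 27, 54, 81, 162]. For each d | 162:
  d = 1: 𝟙(1) · μ(162/1) = 1 · 0 = 0
  d = 2: 𝟙(2) · μ(162/2) = 1 · 0 = 0
  d = 3: 𝟙(3) · μ(162/3) = 1 · 0 = 0
  d = 6: 𝟙(6) · μ(162/6) = 1 · 0 = 0
  d = 9: 𝟙(9) · μ(162/9) = 1 · 0 = 0
  d = 18: 𝟙(18) · μ(162/18) = 1 · 0 = 0
  d = 27: 𝟙(27) · μ(162/27) = 1 · 1 = 1
  d = 54: 𝟙(54) · μ(162/54) = 1 · -1 = -1
  d = 81: 𝟙(81) · μ(162/81) = 1 · -1 = -1
  d = 162: 𝟙(162) · μ(162/162) = 1 · 1 = 1
Summing: (𝟙 * μ)(162) = 0 + 0 + 0 + 0 + 0 + 0 + 1 + -1 + -1 + 1 = 0.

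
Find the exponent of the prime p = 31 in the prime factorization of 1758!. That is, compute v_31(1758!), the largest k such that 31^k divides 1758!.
v_31(1758!) = 57

Legendre's formula: v_p(n!) = Σ_{k ≥ 1} ⌊n / p^k⌋. For p = 31, n = 1758, the terms are:
  ⌊1758/31^1⌋ = ⌊1758/31⌋ = 56
  ⌊1758/31^2⌋ = ⌊1758/961⌋ = 1
(the next term ⌊1758/31^3⌋ = 0, terminating the sum). Summing: v_31(1758!) = 56 + 1 = 57.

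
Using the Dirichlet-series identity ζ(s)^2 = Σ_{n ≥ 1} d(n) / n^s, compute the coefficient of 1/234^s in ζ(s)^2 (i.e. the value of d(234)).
d(234) = 12

ζ(s)^2 = (Σ 1/m^s)(Σ 1/k^s). The coefficient of 1/n^s in the product is the number of ordered pairs (m, k) with mk = n, which equals d(n). For n = 234, divisors are [1, 2, 3, 6, 9, 13, 18, 26, 39, 78, 117, 234], so d(234) = 12.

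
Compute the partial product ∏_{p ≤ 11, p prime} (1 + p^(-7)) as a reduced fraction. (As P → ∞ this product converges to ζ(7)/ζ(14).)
∏ = 102398715604311407906/101557061298054140625

The primes p ≤ 11 are [2, 3, 5, 7, 11]. For each, (1 + 1/p^7) = (p^7 + 1)/p^7. Multiplying these fractions over p ∈ [2, 3, 5, 7, 11] gives 102398715604311407906/101557061298054140625. (In the limit P → ∞ this tends to ζ(7)/ζ(14).)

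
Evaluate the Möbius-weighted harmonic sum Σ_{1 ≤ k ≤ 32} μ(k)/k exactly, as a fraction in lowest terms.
Σ μ(k)/k = -4193929329/66853496710

Values of μ(k) for 1 ≤ k ≤ 32: μ(1) = 1, μ(2) = -1, μ(3) = -1, μ(5) = -1, μ(6) = 1, μ(7) = -1, μ(10) = 1, μ(11) = -1, μ(13) = -1, μ(14) = 1, μ(15) = 1, μ(17) = -1, μ(19) = -1, μ(21) = 1, μ(22) = 1, μ(23) = -1, μ(26) = 1, μ(29) = -1, μ(30) = -1, μ(31) = -1, with μ = 0 on non-squarefree integers. Summing μ(k)/k for k where μ(k) ≠ 0 gives -4193929329/66853496710 ≈ -0.0627. (PNT ⟺ this sum → 0 as n → ∞.)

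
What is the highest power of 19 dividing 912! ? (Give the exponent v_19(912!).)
v_19(912!) = 50

Legendre's formula: v_p(n!) = Σ_{k ≥ 1} ⌊n / p^k⌋. For p = 19, n = 912, the terms are:
  ⌊912/19^1⌋ = ⌊912/19⌋ = 48
  ⌊912/19^2⌋ = ⌊912/361⌋ = 2
(the next term ⌊912/19^3⌋ = 0, terminating the sum). Summing: v_19(912!) = 48 + 2 = 50.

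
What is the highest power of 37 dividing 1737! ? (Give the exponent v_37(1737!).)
v_37(1737!) = 47

Legendre's formula: v_p(n!) = Σ_{k ≥ 1} ⌊n / p^k⌋. For p = 37, n = 1737, the terms are:
  ⌊1737/37^1⌋ = ⌊1737/37⌋ = 46
  ⌊1737/37^2⌋ = ⌊1737/1369⌋ = 1
(the next term ⌊1737/37^3⌋ = 0, terminating the sum). Summing: v_37(1737!) = 46 + 1 = 47.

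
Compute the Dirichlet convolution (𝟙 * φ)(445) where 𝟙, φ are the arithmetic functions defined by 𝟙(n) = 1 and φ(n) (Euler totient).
(𝟙 * φ)(445) = 445

Divisors of 445: [1, 5, 89, 445]. For each d | 445:
  d = 1: 𝟙(1) · φ(445/1) = 1 · 352 = 352
  d = 5: 𝟙(5) · φ(445/5) = 1 · 88 = 88
  d = 89: 𝟙(89) · φ(445/89) = 1 · 4 = 4
  d = 445: 𝟙(445) · φ(445/445) = 1 · 1 = 1
Summing: (𝟙 * φ)(445) = 352 + 88 + 4 + 1 = 445.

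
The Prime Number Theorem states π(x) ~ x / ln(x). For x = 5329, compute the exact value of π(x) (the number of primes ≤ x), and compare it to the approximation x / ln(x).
π(5329) = 705;  x/ln(x) ≈ 621.03;  relative error ≈ 11.91%.

Directly count primes up to 5329: π(5329) = 705. The PNT approximation gives 5329/ln(5329) ≈ 5329/8.58092 ≈ 621.03. Relative error (π(x) − x/ln(x)) / π(x) ≈ 11.91%; the approximation is known to undercount slightly (Li(x) is a better estimate).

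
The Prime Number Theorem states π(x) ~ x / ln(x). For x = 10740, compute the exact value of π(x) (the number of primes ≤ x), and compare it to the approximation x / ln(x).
π(10740) = 1310;  x/ln(x) ≈ 1157.11;  relative error ≈ 11.67%.

Directly count primes up to 10740: π(10740) = 1310. The PNT approximation gives 10740/ln(10740) ≈ 10740/9.28173 ≈ 1157.11. Relative error (π(x) − x/ln(x)) / π(x) ≈ 11.67%; the approximation is known to undercount slightly (Li(x) is a better estimate).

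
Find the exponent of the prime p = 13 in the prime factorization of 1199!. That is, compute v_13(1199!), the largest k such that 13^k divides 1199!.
v_13(1199!) = 99

Legendre's formula: v_p(n!) = Σ_{k ≥ 1} ⌊n / p^k⌋. For p = 13, n = 1199, the terms are:
  ⌊1199/13^1⌋ = ⌊1199/13⌋ = 92
  ⌊1199/13^2⌋ = ⌊1199/169⌋ = 7
(the next term ⌊1199/13^3⌋ = 0, terminating the sum). Summing: v_13(1199!) = 92 + 7 = 99.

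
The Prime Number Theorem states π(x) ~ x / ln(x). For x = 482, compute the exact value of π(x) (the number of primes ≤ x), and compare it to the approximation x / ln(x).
π(482) = 92;  x/ln(x) ≈ 78.02;  relative error ≈ 15.20%.

Directly count primes up to 482: π(482) = 92. The PNT approximation gives 482/ln(482) ≈ 482/6.17794 ≈ 78.02. Relative error (π(x) − x/ln(x)) / π(x) ≈ 15.20%; the approximation is known to undercount slightly (Li(x) is a better estimate).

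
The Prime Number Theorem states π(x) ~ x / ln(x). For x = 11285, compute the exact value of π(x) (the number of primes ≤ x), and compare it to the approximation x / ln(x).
π(11285) = 1364;  x/ln(x) ≈ 1209.38;  relative error ≈ 11.34%.

Directly count primes up to 11285: π(11285) = 1364. The PNT approximation gives 11285/ln(11285) ≈ 11285/9.33123 ≈ 1209.38. Relative error (π(x) − x/ln(x)) / π(x) ≈ 11.34%; the approximation is known to undercount slightly (Li(x) is a better estimate).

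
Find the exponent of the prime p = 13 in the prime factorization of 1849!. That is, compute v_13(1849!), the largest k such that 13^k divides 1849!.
v_13(1849!) = 152

Legendre's formula: v_p(n!) = Σ_{k ≥ 1} ⌊n / p^k⌋. For p = 13, n = 1849, the terms are:
  ⌊1849/13^1⌋ = ⌊1849/13⌋ = 142
  ⌊1849/13^2⌋ = ⌊1849/169⌋ = 10
(the next term ⌊1849/13^3⌋ = 0, terminating the sum). Summing: v_13(1849!) = 142 + 10 = 152.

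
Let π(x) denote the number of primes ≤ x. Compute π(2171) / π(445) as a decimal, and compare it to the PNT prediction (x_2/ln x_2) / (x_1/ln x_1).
π(2171)/π(445) = 326/86 ≈ 3.7907;  PNT prediction ≈ 3.8723.

π(445) = 86 and π(2171) = 326, so π(2171)/π(445) ≈ 3.7907. The PNT-predicted ratio is (2171/ln(2171)) / (445/ln(445)) ≈ 3.8723. The two agree to within a few percent, as expected.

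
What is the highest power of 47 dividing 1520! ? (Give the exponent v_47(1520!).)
v_47(1520!) = 32

Legendre's formula: v_p(n!) = Σ_{k ≥ 1} ⌊n / p^k⌋. For p = 47, n = 1520, the terms are:
  ⌊1520/47^1⌋ = ⌊1520/47⌋ = 32
(the next term ⌊1520/47^2⌋ = 0, terminating the sum). Summing: v_47(1520!) = 32 = 32.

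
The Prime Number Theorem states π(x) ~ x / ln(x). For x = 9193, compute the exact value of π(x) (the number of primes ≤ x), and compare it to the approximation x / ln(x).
π(9193) = 1139;  x/ln(x) ≈ 1007.32;  relative error ≈ 11.56%.

Directly count primes up to 9193: π(9193) = 1139. The PNT approximation gives 9193/ln(9193) ≈ 9193/9.12620 ≈ 1007.32. Relative error (π(x) − x/ln(x)) / π(x) ≈ 11.56%; the approximation is known to undercount slightly (Li(x) is a better estimate).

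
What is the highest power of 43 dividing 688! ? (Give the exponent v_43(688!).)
v_43(688!) = 16

Legendre's formula: v_p(n!) = Σ_{k ≥ 1} ⌊n / p^k⌋. For p = 43, n = 688, the terms are:
  ⌊688/43^1⌋ = ⌊688/43⌋ = 16
(the next term ⌊688/43^2⌋ = 0, terminating the sum). Summing: v_43(688!) = 16 = 16.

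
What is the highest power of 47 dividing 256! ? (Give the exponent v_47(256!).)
v_47(256!) = 5

Legendre's formula: v_p(n!) = Σ_{k ≥ 1} ⌊n / p^k⌋. For p = 47, n = 256, the terms are:
  ⌊256/47^1⌋ = ⌊256/47⌋ = 5
(the next term ⌊256/47^2⌋ = 0, terminating the sum). Summing: v_47(256!) = 5 = 5.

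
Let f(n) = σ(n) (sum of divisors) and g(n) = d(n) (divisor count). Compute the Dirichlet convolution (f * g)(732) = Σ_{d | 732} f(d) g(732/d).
(σ * d)(732) = 6144

Divisors of 732: [1, 2, 3, 4, 6, 12, 61, 122, 183, 244, 366, 732]. For each d | 732:
  d = 1: σ(1) · d(732/1) = 1 · 12 = 12
  d = 2: σ(2) · d(732/2) = 3 · 8 = 24
  d = 3: σ(3) · d(732/3) = 4 · 6 = 24
  d = 4: σ(4) · d(732/4) = 7 · 4 = 28
  d = 6: σ(6) · d(732/6) = 12 · 4 = 48
  d = 12: σ(12) · d(732/12) = 28 · 2 = 56
  d = 61: σ(61) · d(732/61) = 62 · 6 = 372
  d = 122: σ(122) · d(732/122) = 186 · 4 = 744
  d = 183: σ(183) · d(732/183) = 248 · 3 = 744
  d = 244: σ(244) · d(732/244) = 434 · 2 = 868
  d = 366: σ(366) · d(732/366) = 744 · 2 = 1488
  d = 732: σ(732) · d(732/732) = 1736 · 1 = 1736
Summing: (σ * d)(732) = 12 + 24 + 24 + 28 + 48 + 56 + 372 + 744 + 744 + 868 + 1488 + 1736 = 6144.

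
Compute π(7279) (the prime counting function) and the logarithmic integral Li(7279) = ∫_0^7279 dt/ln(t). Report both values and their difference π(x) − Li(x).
π(7279) = 928;  Li(7279) ≈ 945.77;  π(x) − Li(x) ≈ -17.77.

Direct count of primes ≤ 7279 gives π(7279) = 928. Numerical evaluation of the logarithmic integral gives Li(7279) ≈ 945.77. The difference π(x) − Li(x) ≈ -17.77 is typically negative for small/moderate x (Li(x) overestimates), though Littlewood's theorem shows this sign changes infinitely often.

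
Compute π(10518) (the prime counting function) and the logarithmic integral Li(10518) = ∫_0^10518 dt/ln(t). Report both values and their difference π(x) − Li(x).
π(10518) = 1286;  Li(10518) ≈ 1302.22;  π(x) − Li(x) ≈ -16.22.

Direct count of primes ≤ 10518 gives π(10518) = 1286. Numerical evaluation of the logarithmic integral gives Li(10518) ≈ 1302.22. The difference π(x) − Li(x) ≈ -16.22 is typically negative for small/moderate x (Li(x) overestimates), though Littlewood's theorem shows this sign changes infinitely often.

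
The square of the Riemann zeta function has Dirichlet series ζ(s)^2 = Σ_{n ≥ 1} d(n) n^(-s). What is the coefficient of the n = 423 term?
d(423) = 6

ζ(s)^2 = (Σ 1/m^s)(Σ 1/k^s). The coefficient of 1/n^s in the product is the number of ordered pairs (m, k) with mk = n, which equals d(n). For n = 423, divisors are [1, 3, 9, 47, 141, 423], so d(423) = 6.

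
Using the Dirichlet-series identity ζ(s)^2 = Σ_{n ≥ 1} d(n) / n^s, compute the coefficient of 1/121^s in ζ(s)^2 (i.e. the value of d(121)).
d(121) = 3

ζ(s)^2 = (Σ 1/m^s)(Σ 1/k^s). The coefficient of 1/n^s in the product is the number of ordered pairs (m, k) with mk = n, which equals d(n). For n = 121, divisors are [1, 11, 121], so d(121) = 3.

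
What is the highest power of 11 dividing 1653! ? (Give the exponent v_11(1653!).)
v_11(1653!) = 164

Legendre's formula: v_p(n!) = Σ_{k ≥ 1} ⌊n / p^k⌋. For p = 11, n = 1653, the terms are:
  ⌊1653/11^1⌋ = ⌊1653/11⌋ = 150
  ⌊1653/11^2⌋ = ⌊1653/121⌋ = 13
  ⌊1653/11^3⌋ = ⌊1653/1331⌋ = 1
(the next term ⌊1653/11^4⌋ = 0, terminating the sum). Summing: v_11(1653!) = 150 + 13 + 1 = 164.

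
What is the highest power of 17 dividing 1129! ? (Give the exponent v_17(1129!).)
v_17(1129!) = 69

Legendre's formula: v_p(n!) = Σ_{k ≥ 1} ⌊n / p^k⌋. For p = 17, n = 1129, the terms are:
  ⌊1129/17^1⌋ = ⌊1129/17⌋ = 66
  ⌊1129/17^2⌋ = ⌊1129/289⌋ = 3
(the next term ⌊1129/17^3⌋ = 0, terminating the sum). Summing: v_17(1129!) = 66 + 3 = 69.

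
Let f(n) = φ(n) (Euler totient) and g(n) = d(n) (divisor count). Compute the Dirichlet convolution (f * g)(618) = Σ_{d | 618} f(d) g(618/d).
(φ * d)(618) = 1248

Divisors of 618: [1, 2, 3, 6, 103, 206, 309, 618]. For each d | 618:
  d = 1: φ(1) · d(618/1) = 1 · 8 = 8
  d = 2: φ(2) · d(618/2) = 1 · 4 = 4
  d = 3: φ(3) · d(618/3) = 2 · 4 = 8
  d = 6: φ(6) · d(618/6) = 2 · 2 = 4
  d = 103: φ(103) · d(618/103) = 102 · 4 = 408
  d = 206: φ(206) · d(618/206) = 102 · 2 = 204
  d = 309: φ(309) · d(618/309) = 204 · 2 = 408
  d = 618: φ(618) · d(618/618) = 204 · 1 = 204
Summing: (φ * d)(618) = 8 + 4 + 8 + 4 + 408 + 204 + 408 + 204 = 1248.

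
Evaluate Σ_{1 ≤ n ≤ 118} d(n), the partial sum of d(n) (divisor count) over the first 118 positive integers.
Σ_{n ≤ 118} d(n) = 582

Compute d(n) for each 1 ≤ n ≤ 118: d(1) = 1, d(2) = 2, d(3) = 2, d(4) = 3, d(5) = 2, d(6) = 4, d(7) = 2, d(8) = 4, d(9) = 3, d(10) = 4, d(11) = 2, d(12) = 6, d(13) = 2, d(14) = 4, d(15) = 4, d(16) = 5, d(17) = 2, d(18) = 6, d(19) = 2, d(20) = 6, d(21) = 4, d(22) = 4, d(23) = 2, d(24) = 8, d(25) = 3, d(26) = 4, d(27) = 4, d(28) = 6, d(29) = 2, d(30) = 8, d(31) = 2, d(32) = 6, d(33) = 4, d(34) = 4, d(35) = 4, d(36) = 9, d(37) = 2, d(38) = 4, d(39) = 4, d(40) = 8, d(41) = 2, d(42) = 8, d(43) = 2, d(44) = 6, d(45) = 6, d(46) = 4, d(47) = 2, d(48) = 10, d(49) = 3, d(50) = 6, d(51) = 4, d(52) = 6, d(53) = 2, d(54) = 8, d(55) = 4, d(56) = 8, d(57) = 4, d(58) = 4, d(59) = 2, d(60) = 12, d(61) = 2, d(62) = 4, d(63) = 6, d(64) = 7, d(65) = 4, d(66) = 8, d(67) = 2, d(68) = 6, d(69) = 4, d(70) = 8, d(71) = 2, d(72) = 12, d(73) = 2, d(74) = 4, d(75) = 6, d(76) = 6, d(77) = 4, d(78) = 8, d(79) = 2, d(80) = 10, d(81) = 5, d(82) = 4, d(83) = 2, d(84) = 12, d(85) = 4, d(86) = 4, d(87) = 4, d(88) = 8, d(89) = 2, d(90) = 12, d(91) = 4, d(92) = 6, d(93) = 4, d(94) = 4, d(95) = 4, d(96) = 12, d(97) = 2, d(98) = 6, d(99) = 6, d(100) = 9, d(101) = 2, d(102) = 8, d(103) = 2, d(104) = 8, d(105) = 8, d(106) = 4, d(107) = 2, d(108) = 12, d(109) = 2, d(110) = 8, d(111) = 4, d(112) = 10, d(113) = 2, d(114) = 8, d(115) = 4, d(116) = 6, d(117) = 6, d(118) = 4. Summing all 118 values: 582. (Dirichlet's divisor formula: Σ_{n ≤ x} d(n) = x ln(x) + (2γ − 1) x + O(√x). For x = 118, the asymptotic estimate is ≈ 581.16.)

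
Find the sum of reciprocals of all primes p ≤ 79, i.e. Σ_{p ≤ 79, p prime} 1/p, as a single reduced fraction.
Σ 1/p = 5692733621468679832887230172131/3217644767340672907899084554130

π(79) = 22, so the primes ≤ 79 are [2, 3, 5, 7, 11, 13, 17, 19, 23, 29, 31, 37, 41, 43, 47, 53, 59, 61, 67, 71, 73, 79]. Summing 1/p over these primes: 5692733621468679832887230172131/3217644767340672907899084554130 ≈ 1.7692. Mertens estimate ln ln(79) + 0.2615 ≈ 1.7361.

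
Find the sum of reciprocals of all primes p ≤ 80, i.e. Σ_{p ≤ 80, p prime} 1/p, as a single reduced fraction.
Σ 1/p = 5692733621468679832887230172131/3217644767340672907899084554130

π(80) = 22, so the primes ≤ 80 are [2, 3, 5, 7, 11, 13, 17, 19, 23, 29, 31, 37, 41, 43, 47, 53, 59, 61, 67, 71, 73, 79]. Summing 1/p over these primes: 5692733621468679832887230172131/3217644767340672907899084554130 ≈ 1.7692. Mertens estimate ln ln(80) + 0.2615 ≈ 1.7390.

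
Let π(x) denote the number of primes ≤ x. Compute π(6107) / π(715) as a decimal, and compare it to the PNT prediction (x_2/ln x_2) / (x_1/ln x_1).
π(6107)/π(715) = 796/127 ≈ 6.2677;  PNT prediction ≈ 6.4396.

π(715) = 127 and π(6107) = 796, so π(6107)/π(715) ≈ 6.2677. The PNT-predicted ratio is (6107/ln(6107)) / (715/ln(715)) ≈ 6.4396. The two agree to within a few percent, as expected.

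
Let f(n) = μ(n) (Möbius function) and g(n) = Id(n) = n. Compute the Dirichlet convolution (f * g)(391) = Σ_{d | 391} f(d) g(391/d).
(μ * Id)(391) = 352

Divisors of 391: [1, 17, 23, 391]. For each d | 391:
  d = 1: μ(1) · Id(391/1) = 1 · 391 = 391
  d = 17: μ(17) · Id(391/17) = -1 · 23 = -23
  d = 23: μ(23) · Id(391/23) = -1 · 17 = -17
  d = 391: μ(391) · Id(391/391) = 1 · 1 = 1
Summing: (μ * Id)(391) = 391 + -23 + -17 + 1 = 352.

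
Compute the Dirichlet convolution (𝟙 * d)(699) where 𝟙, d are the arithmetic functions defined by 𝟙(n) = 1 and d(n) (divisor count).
(𝟙 * d)(699) = 9

Divisors of 699: [1, 3, 233, 699]. For each d | 699:
  d = 1: 𝟙(1) · d(699/1) = 1 · 4 = 4
  d = 3: 𝟙(3) · d(699/3) = 1 · 2 = 2
  d = 233: 𝟙(233) · d(699/233) = 1 · 2 = 2
  d = 699: 𝟙(699) · d(699/699) = 1 · 1 = 1
Summing: (𝟙 * d)(699) = 4 + 2 + 2 + 1 = 9.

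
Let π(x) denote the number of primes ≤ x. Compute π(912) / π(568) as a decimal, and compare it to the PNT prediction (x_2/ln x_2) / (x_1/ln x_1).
π(912)/π(568) = 156/103 ≈ 1.5146;  PNT prediction ≈ 1.4941.

π(568) = 103 and π(912) = 156, so π(912)/π(568) ≈ 1.5146. The PNT-predicted ratio is (912/ln(912)) / (568/ln(568)) ≈ 1.4941. The two agree to within a few percent, as expected.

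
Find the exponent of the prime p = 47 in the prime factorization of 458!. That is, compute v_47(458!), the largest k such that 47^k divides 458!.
v_47(458!) = 9

Legendre's formula: v_p(n!) = Σ_{k ≥ 1} ⌊n / p^k⌋. For p = 47, n = 458, the terms are:
  ⌊458/47^1⌋ = ⌊458/47⌋ = 9
(the next term ⌊458/47^2⌋ = 0, terminating the sum). Summing: v_47(458!) = 9 = 9.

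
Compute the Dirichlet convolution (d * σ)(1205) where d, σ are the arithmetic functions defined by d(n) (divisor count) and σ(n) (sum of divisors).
(d * σ)(1205) = 1952

Divisors of 1205: [1, 5, 241, 1205]. For each d | 1205:
  d = 1: d(1) · σ(1205/1) = 1 · 1452 = 1452
  d = 5: d(5) · σ(1205/5) = 2 · 242 = 484
  d = 241: d(241) · σ(1205/241) = 2 · 6 = 12
  d = 1205: d(1205) · σ(1205/1205) = 4 · 1 = 4
Summing: (d * σ)(1205) = 1452 + 484 + 12 + 4 = 1952.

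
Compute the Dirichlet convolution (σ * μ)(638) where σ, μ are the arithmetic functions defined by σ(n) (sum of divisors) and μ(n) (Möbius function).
(σ * μ)(638) = 638

Divisors of 638: [1, 2, 11, 22, 29, 58, 319, 638]. For each d | 638:
  d = 1: σ(1) · μ(638/1) = 1 · -1 = -1
  d = 2: σ(2) · μ(638/2) = 3 · 1 = 3
  d = 11: σ(11) · μ(638/11) = 12 · 1 = 12
  d = 22: σ(22) · μ(638/22) = 36 · -1 = -36
  d = 29: σ(29) · μ(638/29) = 30 · 1 = 30
  d = 58: σ(58) · μ(638/58) = 90 · -1 = -90
  d = 319: σ(319) · μ(638/319) = 360 · -1 = -360
  d = 638: σ(638) · μ(638/638) = 1080 · 1 = 1080
Summing: (σ * μ)(638) = -1 + 3 + 12 + -36 + 30 + -90 + -360 + 1080 = 638.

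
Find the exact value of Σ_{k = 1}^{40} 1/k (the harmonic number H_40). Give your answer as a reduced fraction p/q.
H_40 = 2078178381193813/485721041551200

Direct summation: H_40 = 1 + 1/2 + ... + 1/40. The least common denominator is lcm(1, ..., 40) = 5342931457063200; over this denominator the numerator is 5342931457063200 + 2671465728531600 + 1780977152354400 + 1335732864265800 + 1068586291412640 + 890488576177200 + 763275922437600 + 667866432132900 + 593659050784800 + 534293145706320 + 485721041551200 + 445244288088600 + 410994727466400 + 381637961218800 + 356195430470880 + 333933216066450 + 314290085709600 + 296829525392400 + 281206918792800 + 267146572853160 + 254425307479200 + 242860520775600 + 232301367698400 + 222622144044300 + 213717258282528 + 205497363733200 + 197886350261600 + 190818980609400 + 184239015760800 + 178097715235440 + 172352627647200 + 166966608033225 + 161907013850400 + 157145042854800 + 152655184487520 + 148414762696200 + 144403552893600 + 140603459396400 + 136998242488800 + 133573286426580 = 22859962193131943, so H_40 = 22859962193131943/5342931457063200; reducing by gcd(22859962193131943, 5342931457063200) = 11 gives 2078178381193813/485721041551200 ≈ 4.27854. (The PNT-adjacent estimate ln(40) + γ ≈ 4.26610 matches within O(1/n).)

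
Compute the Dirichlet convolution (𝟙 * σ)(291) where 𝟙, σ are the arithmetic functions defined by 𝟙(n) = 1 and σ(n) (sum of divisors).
(𝟙 * σ)(291) = 495

Divisors of 291: [1, 3, 97, 291]. For each d | 291:
  d = 1: 𝟙(1) · σ(291/1) = 1 · 392 = 392
  d = 3: 𝟙(3) · σ(291/3) = 1 · 98 = 98
  d = 97: 𝟙(97) · σ(291/97) = 1 · 4 = 4
  d = 291: 𝟙(291) · σ(291/291) = 1 · 1 = 1
Summing: (𝟙 * σ)(291) = 392 + 98 + 4 + 1 = 495.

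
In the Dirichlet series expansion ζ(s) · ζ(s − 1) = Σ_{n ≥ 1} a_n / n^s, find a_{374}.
σ(374) = 648

In the product (Σ m^0/m^s)(Σ k / k^s) = Σ (Σ_{d | n} d) / n^s, the coefficient of 1/n^s is σ(n) = Σ_{d | n} d. For n = 374, divisors are [1, 2, 11, 17, 22, 34, 187, 374]; summing: σ(374) = 648.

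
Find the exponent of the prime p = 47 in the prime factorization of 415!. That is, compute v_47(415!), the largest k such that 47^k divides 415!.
v_47(415!) = 8

Legendre's formula: v_p(n!) = Σ_{k ≥ 1} ⌊n / p^k⌋. For p = 47, n = 415, the terms are:
  ⌊415/47^1⌋ = ⌊415/47⌋ = 8
(the next term ⌊415/47^2⌋ = 0, terminating the sum). Summing: v_47(415!) = 8 = 8.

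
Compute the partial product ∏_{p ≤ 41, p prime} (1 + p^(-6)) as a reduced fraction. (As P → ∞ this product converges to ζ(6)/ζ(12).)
∏ = 7958626871003917876889084093955382653190108443234150059181332800/7824878040211751626556251123873113951642227867268398620083160521

The primes p ≤ 41 are [2, 3, 5, 7, 11, 13, 17, 19, 23, 29, 31, 37, 41]. For each, (1 + 1/p^6) = (p^6 + 1)/p^6. Multiplying these fractions over p ∈ [2, 3, 5, 7, 11, 13, 17, 19, 23, 29, 31, 37, 41] gives 7958626871003917876889084093955382653190108443234150059181332800/7824878040211751626556251123873113951642227867268398620083160521. (In the limit P → ∞ this tends to ζ(6)/ζ(12).)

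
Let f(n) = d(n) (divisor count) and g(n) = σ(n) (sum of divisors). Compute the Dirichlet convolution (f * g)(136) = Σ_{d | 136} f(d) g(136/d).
(d * σ)(136) = 840

Divisors of 136: [1, 2, 4, 8, 17, 34, 68, 136]. For each d | 136:
  d = 1: d(1) · σ(136/1) = 1 · 270 = 270
  d = 2: d(2) · σ(136/2) = 2 · 126 = 252
  d = 4: d(4) · σ(136/4) = 3 · 54 = 162
  d = 8: d(8) · σ(136/8) = 4 · 18 = 72
  d = 17: d(17) · σ(136/17) = 2 · 15 = 30
  d = 34: d(34) · σ(136/34) = 4 · 7 = 28
  d = 68: d(68) · σ(136/68) = 6 · 3 = 18
  d = 136: d(136) · σ(136/136) = 8 · 1 = 8
Summing: (d * σ)(136) = 270 + 252 + 162 + 72 + 30 + 28 + 18 + 8 = 840.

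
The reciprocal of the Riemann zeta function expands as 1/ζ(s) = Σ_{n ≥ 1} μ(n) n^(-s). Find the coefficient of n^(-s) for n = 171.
μ(171) = 0

Factor n = 171 = 3^2 · 19. μ(n) = 0 if any exponent ≥ 2 (not squarefree); otherwise μ(n) = (−1)^{ω(n)} where ω(n) is the number of distinct prime factors. Applying: μ(171) = 0.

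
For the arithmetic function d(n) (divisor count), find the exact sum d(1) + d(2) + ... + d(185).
Σ_{n ≤ 185} d(n) = 997

Compute d(n) for each 1 ≤ n ≤ 185: d(1) = 1, d(2) = 2, d(3) = 2, d(4) = 3, d(5) = 2, d(6) = 4, d(7) = 2, d(8) = 4, d(9) = 3, d(10) = 4, d(11) = 2, d(12) = 6, d(13) = 2, d(14) = 4, d(15) = 4, d(16) = 5, d(17) = 2, d(18) = 6, d(19) = 2, d(20) = 6, d(21) = 4, d(22) = 4, d(23) = 2, d(24) = 8, d(25) = 3, d(26) = 4, d(27) = 4, d(28) = 6, d(29) = 2, d(30) = 8, d(31) = 2, d(32) = 6, d(33) = 4, d(34) = 4, d(35) = 4, d(36) = 9, d(37) = 2, d(38) = 4, d(39) = 4, d(40) = 8, d(41) = 2, d(42) = 8, d(43) = 2, d(44) = 6, d(45) = 6, d(46) = 4, d(47) = 2, d(48) = 10, d(49) = 3, d(50) = 6, d(51) = 4, d(52) = 6, d(53) = 2, d(54) = 8, d(55) = 4, d(56) = 8, d(57) = 4, d(58) = 4, d(59) = 2, d(60) = 12, d(61) = 2, d(62) = 4, d(63) = 6, d(64) = 7, d(65) = 4, d(66) = 8, d(67) = 2, d(68) = 6, d(69) = 4, d(70) = 8, d(71) = 2, d(72) = 12, d(73) = 2, d(74) = 4, d(75) = 6, d(76) = 6, d(77) = 4, d(78) = 8, d(79) = 2, d(80) = 10, d(81) = 5, d(82) = 4, d(83) = 2, d(84) = 12, d(85) = 4, d(86) = 4, d(87) = 4, d(88) = 8, d(89) = 2, d(90) = 12, d(91) = 4, d(92) = 6, d(93) = 4, d(94) = 4, d(95) = 4, d(96) = 12, d(97) = 2, d(98) = 6, d(99) = 6, d(100) = 9, d(101) = 2, d(102) = 8, d(103) = 2, d(104) = 8, d(105) = 8, d(106) = 4, d(107) = 2, d(108) = 12, d(109) = 2, d(110) = 8, d(111) = 4, d(112) = 10, d(113) = 2, d(114) = 8, d(115) = 4, d(116) = 6, d(117) = 6, d(118) = 4, d(119) = 4, d(120) = 16, d(121) = 3, d(122) = 4, d(123) = 4, d(124) = 6, d(125) = 4, d(126) = 12, d(127) = 2, d(128) = 8, d(129) = 4, d(130) = 8, d(131) = 2, d(132) = 12, d(133) = 4, d(134) = 4, d(135) = 8, d(136) = 8, d(137) = 2, d(138) = 8, d(139) = 2, d(140) = 12, d(141) = 4, d(142) = 4, d(143) = 4, d(144) = 15, d(145) = 4, d(146) = 4, d(147) = 6, d(148) = 6, d(149) = 2, d(150) = 12, d(151) = 2, d(152) = 8, d(153) = 6, d(154) = 8, d(155) = 4, d(156) = 12, d(157) = 2, d(158) = 4, d(159) = 4, d(160) = 12, d(161) = 4, d(162) = 10, d(163) = 2, d(164) = 6, d(165) = 8, d(166) = 4, d(167) = 2, d(168) = 16, d(169) = 3, d(170) = 8, d(171) = 6, d(172) = 6, d(173) = 2, d(174) = 8, d(175) = 6, d(176) = 10, d(177) = 4, d(178) = 4, d(179) = 2, d(180) = 18, d(181) = 2, d(182) = 8, d(183) = 4, d(184) = 8, d(185) = 4. Summing all 185 values: 997. (Dirichlet's divisor formula: Σ_{n ≤ x} d(n) = x ln(x) + (2γ − 1) x + O(√x). For x = 185, the asymptotic estimate is ≈ 994.34.)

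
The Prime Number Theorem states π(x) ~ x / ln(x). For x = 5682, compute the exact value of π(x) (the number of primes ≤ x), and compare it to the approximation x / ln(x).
π(5682) = 747;  x/ln(x) ≈ 657.25;  relative error ≈ 12.01%.

Directly count primes up to 5682: π(5682) = 747. The PNT approximation gives 5682/ln(5682) ≈ 5682/8.64506 ≈ 657.25. Relative error (π(x) − x/ln(x)) / π(x) ≈ 12.01%; the approximation is known to undercount slightly (Li(x) is a better estimate).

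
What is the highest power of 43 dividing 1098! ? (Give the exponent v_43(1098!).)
v_43(1098!) = 25

Legendre's formula: v_p(n!) = Σ_{k ≥ 1} ⌊n / p^k⌋. For p = 43, n = 1098, the terms are:
  ⌊1098/43^1⌋ = ⌊1098/43⌋ = 25
(the next term ⌊1098/43^2⌋ = 0, terminating the sum). Summing: v_43(1098!) = 25 = 25.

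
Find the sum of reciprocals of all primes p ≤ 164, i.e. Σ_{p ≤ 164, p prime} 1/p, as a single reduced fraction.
Σ 1/p = 10988187442690106858194788089546541159451476081371138484805233167/5766152219975951659023630035336134306565384015606066319856068810

π(164) = 38, so the primes ≤ 164 are [2, 3, 5, 7, 11, 13, 17, 19, 23, 29, 31, 37, 41, 43, 47, 53, 59, 61, 67, 71, 73, 79, 83, 89, 97, 101, 103, 107, 109, 113, 127, 131, 137, 139, 149, 151, 157, 163]. Summing 1/p over these primes: 10988187442690106858194788089546541159451476081371138484805233167/5766152219975951659023630035336134306565384015606066319856068810 ≈ 1.9056. Mertens estimate ln ln(164) + 0.2615 ≈ 1.8907.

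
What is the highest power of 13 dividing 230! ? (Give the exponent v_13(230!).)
v_13(230!) = 18

Legendre's formula: v_p(n!) = Σ_{k ≥ 1} ⌊n / p^k⌋. For p = 13, n = 230, the terms are:
  ⌊230/13^1⌋ = ⌊230/13⌋ = 17
  ⌊230/13^2⌋ = ⌊230/169⌋ = 1
(the next term ⌊230/13^3⌋ = 0, terminating the sum). Summing: v_13(230!) = 17 + 1 = 18.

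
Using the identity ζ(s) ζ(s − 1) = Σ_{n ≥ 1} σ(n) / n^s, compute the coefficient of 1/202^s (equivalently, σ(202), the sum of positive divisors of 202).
σ(202) = 306

In the product (Σ m^0/m^s)(Σ k / k^s) = Σ (Σ_{d | n} d) / n^s, the coefficient of 1/n^s is σ(n) = Σ_{d | n} d. For n = 202, divisors are [1, 2, 101, 202]; summing: σ(202) = 306.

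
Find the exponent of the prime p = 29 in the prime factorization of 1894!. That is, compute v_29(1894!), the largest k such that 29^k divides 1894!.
v_29(1894!) = 67

Legendre's formula: v_p(n!) = Σ_{k ≥ 1} ⌊n / p^k⌋. For p = 29, n = 1894, the terms are:
  ⌊1894/29^1⌋ = ⌊1894/29⌋ = 65
  ⌊1894/29^2⌋ = ⌊1894/841⌋ = 2
(the next term ⌊1894/29^3⌋ = 0, terminating the sum). Summing: v_29(1894!) = 65 + 2 = 67.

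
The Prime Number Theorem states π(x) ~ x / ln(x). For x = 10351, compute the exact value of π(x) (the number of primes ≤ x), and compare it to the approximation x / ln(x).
π(10351) = 1270;  x/ln(x) ≈ 1119.65;  relative error ≈ 11.84%.

Directly count primes up to 10351: π(10351) = 1270. The PNT approximation gives 10351/ln(10351) ≈ 10351/9.24484 ≈ 1119.65. Relative error (π(x) − x/ln(x)) / π(x) ≈ 11.84%; the approximation is known to undercount slightly (Li(x) is a better estimate).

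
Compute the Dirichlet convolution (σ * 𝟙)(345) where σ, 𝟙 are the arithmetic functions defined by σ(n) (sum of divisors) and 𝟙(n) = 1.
(σ * 𝟙)(345) = 875

Divisors of 345: [1, 3, 5, 15, 23, 69, 115, 345]. For each d | 345:
  d = 1: σ(1) · 𝟙(345/1) = 1 · 1 = 1
  d = 3: σ(3) · 𝟙(345/3) = 4 · 1 = 4
  d = 5: σ(5) · 𝟙(345/5) = 6 · 1 = 6
  d = 15: σ(15) · 𝟙(345/15) = 24 · 1 = 24
  d = 23: σ(23) · 𝟙(345/23) = 24 · 1 = 24
  d = 69: σ(69) · 𝟙(345/69) = 96 · 1 = 96
  d = 115: σ(115) · 𝟙(345/115) = 144 · 1 = 144
  d = 345: σ(345) · 𝟙(345/345) = 576 · 1 = 576
Summing: (σ * 𝟙)(345) = 1 + 4 + 6 + 24 + 24 + 96 + 144 + 576 = 875.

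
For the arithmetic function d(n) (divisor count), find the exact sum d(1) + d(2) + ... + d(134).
Σ_{n ≤ 134} d(n) = 679

Compute d(n) for each 1 ≤ n ≤ 134: d(1) = 1, d(2) = 2, d(3) = 2, d(4) = 3, d(5) = 2, d(6) = 4, d(7) = 2, d(8) = 4, d(9) = 3, d(10) = 4, d(11) = 2, d(12) = 6, d(13) = 2, d(14) = 4, d(15) = 4, d(16) = 5, d(17) = 2, d(18) = 6, d(19) = 2, d(20) = 6, d(21) = 4, d(22) = 4, d(23) = 2, d(24) = 8, d(25) = 3, d(26) = 4, d(27) = 4, d(28) = 6, d(29) = 2, d(30) = 8, d(31) = 2, d(32) = 6, d(33) = 4, d(34) = 4, d(35) = 4, d(36) = 9, d(37) = 2, d(38) = 4, d(39) = 4, d(40) = 8, d(41) = 2, d(42) = 8, d(43) = 2, d(44) = 6, d(45) = 6, d(46) = 4, d(47) = 2, d(48) = 10, d(49) = 3, d(50) = 6, d(51) = 4, d(52) = 6, d(53) = 2, d(54) = 8, d(55) = 4, d(56) = 8, d(57) = 4, d(58) = 4, d(59) = 2, d(60) = 12, d(61) = 2, d(62) = 4, d(63) = 6, d(64) = 7, d(65) = 4, d(66) = 8, d(67) = 2, d(68) = 6, d(69) = 4, d(70) = 8, d(71) = 2, d(72) = 12, d(73) = 2, d(74) = 4, d(75) = 6, d(76) = 6, d(77) = 4, d(78) = 8, d(79) = 2, d(80) = 10, d(81) = 5, d(82) = 4, d(83) = 2, d(84) = 12, d(85) = 4, d(86) = 4, d(87) = 4, d(88) = 8, d(89) = 2, d(90) = 12, d(91) = 4, d(92) = 6, d(93) = 4, d(94) = 4, d(95) = 4, d(96) = 12, d(97) = 2, d(98) = 6, d(99) = 6, d(100) = 9, d(101) = 2, d(102) = 8, d(103) = 2, d(104) = 8, d(105) = 8, d(106) = 4, d(107) = 2, d(108) = 12, d(109) = 2, d(110) = 8, d(111) = 4, d(112) = 10, d(113) = 2, d(114) = 8, d(115) = 4, d(116) = 6, d(117) = 6, d(118) = 4, d(119) = 4, d(120) = 16, d(121) = 3, d(122) = 4, d(123) = 4, d(124) = 6, d(125) = 4, d(126) = 12, d(127) = 2, d(128) = 8, d(129) = 4, d(130) = 8, d(131) = 2, d(132) = 12, d(133) = 4, d(134) = 4. Summing all 134 values: 679. (Dirichlet's divisor formula: Σ_{n ≤ x} d(n) = x ln(x) + (2γ − 1) x + O(√x). For x = 134, the asymptotic estimate is ≈ 677.00.)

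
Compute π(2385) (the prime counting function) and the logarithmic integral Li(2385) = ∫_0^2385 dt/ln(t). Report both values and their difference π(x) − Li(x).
π(2385) = 354;  Li(2385) ≈ 364.87;  π(x) − Li(x) ≈ -10.87.

Direct count of primes ≤ 2385 gives π(2385) = 354. Numerical evaluation of the logarithmic integral gives Li(2385) ≈ 364.87. The difference π(x) − Li(x) ≈ -10.87 is typically negative for small/moderate x (Li(x) overestimates), though Littlewood's theorem shows this sign changes infinitely often.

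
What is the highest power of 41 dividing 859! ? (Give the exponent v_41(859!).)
v_41(859!) = 20

Legendre's formula: v_p(n!) = Σ_{k ≥ 1} ⌊n / p^k⌋. For p = 41, n = 859, the terms are:
  ⌊859/41^1⌋ = ⌊859/41⌋ = 20
(the next term ⌊859/41^2⌋ = 0, terminating the sum). Summing: v_41(859!) = 20 = 20.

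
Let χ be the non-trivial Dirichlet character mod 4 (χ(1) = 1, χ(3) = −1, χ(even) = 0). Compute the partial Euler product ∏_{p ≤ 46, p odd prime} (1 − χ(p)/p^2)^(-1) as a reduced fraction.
∏ = 11477831542914938630143/12524769798782976000000

The odd primes p ≤ 46 are [3, 5, 7, 11, 13, 17, 19, 23, 29, 31, 37, 41, 43]. For each, χ(p) = 1 if p ≡ 1 mod 4, χ(p) = −1 if p ≡ 3 mod 4. Taking (1 − χ(p)/p^2)^(-1) = p^2/(p^2 − χ(p)): (1 − (-1)/3^2)^(-1) · (1 − (1)/5^2)^(-1) · (1 − (-1)/7^2)^(-1) · (1 − (-1)/11^2)^(-1) · (1 − (1)/13^2)^(-1) · (1 − (1)/17^2)^(-1) · (1 − (-1)/19^2)^(-1) · (1 − (-1)/23^2)^(-1) · (1 − (1)/29^2)^(-1) · (1 − (-1)/31^2)^(-1) · (1 − (1)/37^2)^(-1) · (1 − (1)/41^2)^(-1) · (1 − (-1)/43^2)^(-1) = 11477831542914938630143/12524769798782976000000.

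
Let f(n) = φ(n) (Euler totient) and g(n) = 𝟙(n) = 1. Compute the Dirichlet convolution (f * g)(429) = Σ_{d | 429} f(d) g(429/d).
(φ * 𝟙)(429) = 429

Divisors of 429: [1, 3, 11, 13, 33, 39, 143, 429]. For each d | 429:
  d = 1: φ(1) · 𝟙(429/1) = 1 · 1 = 1
  d = 3: φ(3) · 𝟙(429/3) = 2 · 1 = 2
  d = 11: φ(11) · 𝟙(429/11) = 10 · 1 = 10
  d = 13: φ(13) · 𝟙(429/13) = 12 · 1 = 12
  d = 33: φ(33) · 𝟙(429/33) = 20 · 1 = 20
  d = 39: φ(39) · 𝟙(429/39) = 24 · 1 = 24
  d = 143: φ(143) · 𝟙(429/143) = 120 · 1 = 120
  d = 429: φ(429) · 𝟙(429/429) = 240 · 1 = 240
Summing: (φ * 𝟙)(429) = 1 + 2 + 10 + 12 + 20 + 24 + 120 + 240 = 429.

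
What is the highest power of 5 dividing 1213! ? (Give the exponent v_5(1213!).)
v_5(1213!) = 300

Legendre's formula: v_p(n!) = Σ_{k ≥ 1} ⌊n / p^k⌋. For p = 5, n = 1213, the terms are:
  ⌊1213/5^1⌋ = ⌊1213/5⌋ = 242
  ⌊1213/5^2⌋ = ⌊1213/25⌋ = 48
  ⌊1213/5^3⌋ = ⌊1213/125⌋ = 9
  ⌊1213/5^4⌋ = ⌊1213/625⌋ = 1
(the next term ⌊1213/5^5⌋ = 0, terminating the sum). Summing: v_5(1213!) = 242 + 48 + 9 + 1 = 300.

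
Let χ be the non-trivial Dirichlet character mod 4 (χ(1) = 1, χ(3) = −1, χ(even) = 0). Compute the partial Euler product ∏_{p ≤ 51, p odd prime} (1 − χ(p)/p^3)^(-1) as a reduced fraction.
∏ = 5542372783760447569145696690995330585/5720007308274565543266215981884637184

The odd primes p ≤ 51 are [3, 5, 7, 11, 13, 17, 19, 23, 29, 31, 37, 41, 43, 47]. For each, χ(p) = 1 if p ≡ 1 mod 4, χ(p) = −1 if p ≡ 3 mod 4. Taking (1 − χ(p)/p^3)^(-1) = p^3/(p^3 − χ(p)): (1 − (-1)/3^3)^(-1) · (1 − (1)/5^3)^(-1) · (1 − (-1)/7^3)^(-1) · (1 − (-1)/11^3)^(-1) · (1 − (1)/13^3)^(-1) · (1 − (1)/17^3)^(-1) · (1 − (-1)/19^3)^(-1) · (1 − (-1)/23^3)^(-1) · (1 − (1)/29^3)^(-1) · (1 − (-1)/31^3)^(-1) · (1 − (1)/37^3)^(-1) · (1 − (1)/41^3)^(-1) · (1 − (-1)/43^3)^(-1) · (1 − (-1)/47^3)^(-1) = 5542372783760447569145696690995330585/5720007308274565543266215981884637184.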